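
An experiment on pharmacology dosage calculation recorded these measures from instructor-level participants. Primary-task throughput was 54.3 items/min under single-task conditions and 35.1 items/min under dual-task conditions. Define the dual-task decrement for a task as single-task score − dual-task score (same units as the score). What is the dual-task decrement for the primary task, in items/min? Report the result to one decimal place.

Decrement = 54.3 − 35.1 = 19.2000 items/min ≈ 19.2 items/min.

19.2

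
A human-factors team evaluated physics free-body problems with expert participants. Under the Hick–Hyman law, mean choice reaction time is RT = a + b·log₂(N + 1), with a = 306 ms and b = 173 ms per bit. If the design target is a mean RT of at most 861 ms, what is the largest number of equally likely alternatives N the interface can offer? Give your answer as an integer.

Set 306 + 173·log₂(N + 1) ≤ 861.
log₂(N + 1) ≤ (861 − 306) / 173 = 3.2081.
N + 1 ≤ 2^3.2081 = 9.2413.
N ≤ 8.2413, so the largest integer N is 8.

8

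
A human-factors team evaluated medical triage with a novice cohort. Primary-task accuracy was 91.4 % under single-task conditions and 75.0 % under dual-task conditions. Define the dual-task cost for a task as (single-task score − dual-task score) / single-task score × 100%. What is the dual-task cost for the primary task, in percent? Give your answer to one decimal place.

17.9

Cost = (91.4 − 75.0) / 91.4 × 100%
     = 16.4000 / 91.4 × 100% = 17.9431%.
≈ 17.9%.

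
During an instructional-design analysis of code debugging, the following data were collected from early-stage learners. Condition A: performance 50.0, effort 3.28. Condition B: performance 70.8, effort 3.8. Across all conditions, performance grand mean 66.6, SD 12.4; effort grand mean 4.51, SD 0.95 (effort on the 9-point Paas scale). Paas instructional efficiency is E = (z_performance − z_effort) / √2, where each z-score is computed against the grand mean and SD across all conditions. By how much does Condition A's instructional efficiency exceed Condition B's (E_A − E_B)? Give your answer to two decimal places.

-0.80

Condition A: z_P = (50.0 − 66.6)/12.4 = -1.3387; z_E = (3.28 − 4.51)/0.95 = -1.2947; E_A = (-1.3387 − (-1.2947))/√2 = -0.0311.
Condition B: z_P = (70.8 − 66.6)/12.4 = 0.3387; z_E = (3.8 − 4.51)/0.95 = -0.7474; E_B = (0.3387 − (-0.7474))/√2 = 0.7680.
E_A − E_B = -0.0311 − 0.7680 = -0.7991 ≈ -0.80.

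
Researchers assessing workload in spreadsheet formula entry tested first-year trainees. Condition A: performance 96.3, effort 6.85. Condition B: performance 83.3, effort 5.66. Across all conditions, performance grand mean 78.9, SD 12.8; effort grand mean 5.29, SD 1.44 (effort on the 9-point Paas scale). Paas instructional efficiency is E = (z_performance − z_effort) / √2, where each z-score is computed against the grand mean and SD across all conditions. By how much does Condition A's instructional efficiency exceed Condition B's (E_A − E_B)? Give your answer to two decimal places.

Condition A: z_P = (96.3 − 78.9)/12.8 = 1.3594; z_E = (6.85 − 5.29)/1.44 = 1.0833; E_A = (1.3594 − 1.0833)/√2 = 0.1952.
Condition B: z_P = (83.3 − 78.9)/12.8 = 0.3437; z_E = (5.66 − 5.29)/1.44 = 0.2569; E_B = (0.3437 − 0.2569)/√2 = 0.0614.
E_A − E_B = 0.1952 − 0.0614 = 0.1338 ≈ 0.13.

0.13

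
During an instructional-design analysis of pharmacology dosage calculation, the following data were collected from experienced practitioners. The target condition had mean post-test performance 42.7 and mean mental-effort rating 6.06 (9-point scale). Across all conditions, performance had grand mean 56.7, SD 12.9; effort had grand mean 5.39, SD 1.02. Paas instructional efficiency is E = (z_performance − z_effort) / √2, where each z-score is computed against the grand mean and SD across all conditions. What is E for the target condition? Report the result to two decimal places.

-1.23

z_performance = (42.7 − 56.7) / 12.9 = -14.0000 / 12.9 = -1.0853.
z_effort = (6.06 − 5.39) / 1.02 = 0.6700 / 1.02 = 0.6569.
z_P − z_E = -1.0853 − 0.6569 = -1.7422.
E = -1.7422 / √2 = -1.7422 / 1.41421 = -1.2319 ≈ -1.23.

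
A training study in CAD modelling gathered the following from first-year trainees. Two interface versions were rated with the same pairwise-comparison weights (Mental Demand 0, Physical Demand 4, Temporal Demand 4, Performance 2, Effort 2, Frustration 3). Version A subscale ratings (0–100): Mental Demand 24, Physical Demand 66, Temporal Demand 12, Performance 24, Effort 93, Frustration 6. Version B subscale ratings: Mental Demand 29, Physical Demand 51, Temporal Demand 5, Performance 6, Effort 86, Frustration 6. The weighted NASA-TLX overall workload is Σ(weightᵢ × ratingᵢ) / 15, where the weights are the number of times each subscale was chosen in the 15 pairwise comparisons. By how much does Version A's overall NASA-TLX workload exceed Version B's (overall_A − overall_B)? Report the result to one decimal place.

9.2

Version A weighted sum = 0·24 + 4·66 + 4·12 + 2·24 + 2·93 + 3·6 = 0 + 264 + 48 + 48 + 186 + 18 = 564; overall_A = 564/15 = 37.6000.
Version B weighted sum = 0·29 + 4·51 + 4·5 + 2·6 + 2·86 + 3·6 = 0 + 204 + 20 + 12 + 172 + 18 = 426; overall_B = 426/15 = 28.4000.
Difference = 37.6000 − 28.4000 = 9.2000 ≈ 9.2.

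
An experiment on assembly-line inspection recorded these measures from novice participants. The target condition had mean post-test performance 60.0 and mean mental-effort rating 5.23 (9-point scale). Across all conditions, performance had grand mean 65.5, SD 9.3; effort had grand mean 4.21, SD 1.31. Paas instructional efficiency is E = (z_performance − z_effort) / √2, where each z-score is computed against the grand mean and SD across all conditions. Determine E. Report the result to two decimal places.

z_performance = (60.0 − 65.5) / 9.3 = -5.5000 / 9.3 = -0.5914.
z_effort = (5.23 − 4.21) / 1.31 = 1.0200 / 1.31 = 0.7786.
z_P − z_E = -0.5914 − 0.7786 = -1.3700.
E = -1.3700 / √2 = -1.3700 / 1.41421 = -0.9687 ≈ -0.97.

-0.97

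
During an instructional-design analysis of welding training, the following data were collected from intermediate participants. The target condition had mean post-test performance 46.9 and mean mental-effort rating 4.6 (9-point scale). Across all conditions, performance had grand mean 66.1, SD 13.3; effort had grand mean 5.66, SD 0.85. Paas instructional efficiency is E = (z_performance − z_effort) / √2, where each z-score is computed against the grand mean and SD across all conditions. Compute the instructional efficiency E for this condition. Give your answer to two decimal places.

-0.14

z_performance = (46.9 − 66.1) / 13.3 = -19.2000 / 13.3 = -1.4436.
z_effort = (4.6 − 5.66) / 0.85 = -1.0600 / 0.85 = -1.2471.
z_P − z_E = -1.4436 − (-1.2471) = -0.1965.
E = -0.1965 / √2 = -0.1965 / 1.41421 = -0.1389 ≈ -0.14.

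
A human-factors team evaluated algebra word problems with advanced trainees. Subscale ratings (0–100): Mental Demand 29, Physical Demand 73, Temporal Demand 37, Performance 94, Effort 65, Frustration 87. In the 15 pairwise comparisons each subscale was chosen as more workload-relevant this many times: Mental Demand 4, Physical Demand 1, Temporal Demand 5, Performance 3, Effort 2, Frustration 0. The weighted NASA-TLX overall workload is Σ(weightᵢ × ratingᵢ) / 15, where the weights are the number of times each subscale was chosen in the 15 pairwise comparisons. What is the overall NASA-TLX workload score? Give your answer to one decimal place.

The tallies are the weights (they sum to 15).
Weighted sum = 4·29 + 1·73 + 5·37 + 3·94 + 2·65 + 0·87
            = 116 + 73 + 185 + 282 + 130 + 0 = 786.
Overall workload = 786 / 15 = 52.4000 ≈ 52.4.

52.4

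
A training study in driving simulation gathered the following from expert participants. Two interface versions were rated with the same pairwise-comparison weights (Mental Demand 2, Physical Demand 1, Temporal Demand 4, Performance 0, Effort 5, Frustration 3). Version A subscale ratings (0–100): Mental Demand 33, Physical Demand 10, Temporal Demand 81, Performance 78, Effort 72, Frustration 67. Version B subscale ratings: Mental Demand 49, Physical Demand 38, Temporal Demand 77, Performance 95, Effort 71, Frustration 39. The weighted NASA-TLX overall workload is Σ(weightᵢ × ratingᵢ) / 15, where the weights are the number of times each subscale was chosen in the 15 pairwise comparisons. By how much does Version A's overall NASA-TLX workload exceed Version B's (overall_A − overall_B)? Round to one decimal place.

3.0

Version A weighted sum = 2·33 + 1·10 + 4·81 + 0·78 + 5·72 + 3·67 = 66 + 10 + 324 + 0 + 360 + 201 = 961; overall_A = 961/15 = 64.0667.
Version B weighted sum = 2·49 + 1·38 + 4·77 + 0·95 + 5·71 + 3·39 = 98 + 38 + 308 + 0 + 355 + 117 = 916; overall_B = 916/15 = 61.0667.
Difference = 64.0667 − 61.0667 = 3.0000 ≈ 3.0.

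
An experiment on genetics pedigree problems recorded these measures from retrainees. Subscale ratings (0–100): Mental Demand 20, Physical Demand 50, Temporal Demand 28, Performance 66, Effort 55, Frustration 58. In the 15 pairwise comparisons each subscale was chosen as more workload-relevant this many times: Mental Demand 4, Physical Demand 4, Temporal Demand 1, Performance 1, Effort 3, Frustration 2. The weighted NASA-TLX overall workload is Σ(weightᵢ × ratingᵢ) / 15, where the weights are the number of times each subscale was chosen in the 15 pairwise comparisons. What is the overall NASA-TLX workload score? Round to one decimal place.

The tallies are the weights (they sum to 15).
Weighted sum = 4·20 + 4·50 + 1·28 + 1·66 + 3·55 + 2·58
            = 80 + 200 + 28 + 66 + 165 + 116 = 655.
Overall workload = 655 / 15 = 43.6667 ≈ 43.7.

43.7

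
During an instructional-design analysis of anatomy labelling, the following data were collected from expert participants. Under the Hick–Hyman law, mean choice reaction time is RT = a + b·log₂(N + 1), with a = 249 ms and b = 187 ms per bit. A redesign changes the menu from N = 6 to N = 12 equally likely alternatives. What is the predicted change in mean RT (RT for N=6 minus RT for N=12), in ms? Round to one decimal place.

RT(6) = 249 + 187·log₂(7) = 249 + 187·2.8074 = 773.9838 ms.
RT(12) = 249 + 187·log₂(13) = 249 + 187·3.7004 = 940.9748 ms.
Difference = 773.9838 − 940.9748 = -166.9910 ≈ -167.0 ms.

-167.0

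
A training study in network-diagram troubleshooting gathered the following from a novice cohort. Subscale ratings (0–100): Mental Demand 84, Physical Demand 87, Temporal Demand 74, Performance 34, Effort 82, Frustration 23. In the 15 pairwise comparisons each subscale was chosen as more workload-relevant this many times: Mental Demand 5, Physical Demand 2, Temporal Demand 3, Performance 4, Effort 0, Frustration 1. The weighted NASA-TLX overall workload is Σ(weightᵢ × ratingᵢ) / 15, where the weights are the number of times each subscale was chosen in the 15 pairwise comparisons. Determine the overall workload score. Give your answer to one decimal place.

65.0

The tallies are the weights (they sum to 15).
Weighted sum = 5·84 + 2·87 + 3·74 + 4·34 + 0·82 + 1·23
            = 420 + 174 + 222 + 136 + 0 + 23 = 975.
Overall workload = 975 / 15 = 65.0000 ≈ 65.0.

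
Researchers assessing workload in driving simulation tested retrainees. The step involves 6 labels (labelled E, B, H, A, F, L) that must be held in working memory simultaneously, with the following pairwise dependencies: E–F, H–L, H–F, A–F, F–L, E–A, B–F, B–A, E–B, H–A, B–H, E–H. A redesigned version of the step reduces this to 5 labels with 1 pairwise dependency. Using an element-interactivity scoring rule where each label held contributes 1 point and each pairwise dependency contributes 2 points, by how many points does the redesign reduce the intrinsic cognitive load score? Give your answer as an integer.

23

Original: 6 × 1 + 12 × 2 = 6 + 24 = 30.
Redesigned: 5 × 1 + 1 × 2 = 5 + 2 = 7.
Reduction = 30 − 7 = 23.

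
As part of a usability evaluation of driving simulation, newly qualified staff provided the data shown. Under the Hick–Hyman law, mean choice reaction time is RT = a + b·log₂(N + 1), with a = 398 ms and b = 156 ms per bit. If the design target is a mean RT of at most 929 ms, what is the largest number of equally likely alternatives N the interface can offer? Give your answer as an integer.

Set 398 + 156·log₂(N + 1) ≤ 929.
log₂(N + 1) ≤ (929 − 398) / 156 = 3.4038.
N + 1 ≤ 2^3.4038 = 10.5839.
N ≤ 9.5839, so the largest integer N is 9.

9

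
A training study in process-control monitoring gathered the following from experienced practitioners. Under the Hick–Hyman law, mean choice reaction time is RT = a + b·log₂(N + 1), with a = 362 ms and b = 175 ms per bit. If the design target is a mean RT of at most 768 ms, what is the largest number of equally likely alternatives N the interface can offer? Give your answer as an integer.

Set 362 + 175·log₂(N + 1) ≤ 768.
log₂(N + 1) ≤ (768 − 362) / 175 = 2.3200.
N + 1 ≤ 2^2.3200 = 4.9933.
N ≤ 3.9933, so the largest integer N is 3.

3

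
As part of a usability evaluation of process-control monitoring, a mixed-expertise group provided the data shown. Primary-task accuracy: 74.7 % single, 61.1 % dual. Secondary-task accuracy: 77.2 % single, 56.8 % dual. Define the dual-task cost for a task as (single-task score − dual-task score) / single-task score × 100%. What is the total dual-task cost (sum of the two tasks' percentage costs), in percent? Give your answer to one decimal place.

Primary cost = (74.7 − 61.1) / 74.7 × 100% = 18.2062%.
Secondary cost = (77.2 − 56.8) / 77.2 × 100% = 26.4249%.
Total = 18.2062% + 26.4249% = 44.6311% ≈ 44.6%.

44.6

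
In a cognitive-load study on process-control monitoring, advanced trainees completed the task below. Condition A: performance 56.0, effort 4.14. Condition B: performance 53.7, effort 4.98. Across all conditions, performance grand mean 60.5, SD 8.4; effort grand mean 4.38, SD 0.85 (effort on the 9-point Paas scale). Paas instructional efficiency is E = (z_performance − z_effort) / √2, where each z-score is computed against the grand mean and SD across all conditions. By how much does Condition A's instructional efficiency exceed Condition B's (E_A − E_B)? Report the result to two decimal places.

0.89

Condition A: z_P = (56.0 − 60.5)/8.4 = -0.5357; z_E = (4.14 − 4.38)/0.85 = -0.2824; E_A = (-0.5357 − (-0.2824))/√2 = -0.1791.
Condition B: z_P = (53.7 − 60.5)/8.4 = -0.8095; z_E = (4.98 − 4.38)/0.85 = 0.7059; E_B = (-0.8095 − 0.7059)/√2 = -1.0715.
E_A − E_B = -0.1791 − (-1.0715) = 0.8924 ≈ 0.89.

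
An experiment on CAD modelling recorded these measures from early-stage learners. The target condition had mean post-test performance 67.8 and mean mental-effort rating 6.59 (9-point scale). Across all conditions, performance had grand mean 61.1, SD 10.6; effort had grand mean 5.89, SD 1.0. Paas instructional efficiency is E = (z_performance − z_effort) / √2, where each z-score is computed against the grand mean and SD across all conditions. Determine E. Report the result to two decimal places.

z_performance = (67.8 − 61.1) / 10.6 = 6.7000 / 10.6 = 0.6321.
z_effort = (6.59 − 5.89) / 1.0 = 0.7000 / 1.0 = 0.7000.
z_P − z_E = 0.6321 − 0.7000 = -0.0679.
E = -0.0679 / √2 = -0.0679 / 1.41421 = -0.0480 ≈ -0.05.

-0.05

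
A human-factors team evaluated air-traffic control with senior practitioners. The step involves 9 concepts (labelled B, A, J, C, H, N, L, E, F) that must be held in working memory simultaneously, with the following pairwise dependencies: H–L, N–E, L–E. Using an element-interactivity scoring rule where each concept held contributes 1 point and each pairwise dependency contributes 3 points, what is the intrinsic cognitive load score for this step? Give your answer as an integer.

Count of concepts held simultaneously: 9.
Count of pairwise dependencies listed: 3.
Element contribution: 9 × 1 = 9.
Interaction contribution: 3 × 3 = 9.
Intrinsic load = 9 + 9 = 18.

18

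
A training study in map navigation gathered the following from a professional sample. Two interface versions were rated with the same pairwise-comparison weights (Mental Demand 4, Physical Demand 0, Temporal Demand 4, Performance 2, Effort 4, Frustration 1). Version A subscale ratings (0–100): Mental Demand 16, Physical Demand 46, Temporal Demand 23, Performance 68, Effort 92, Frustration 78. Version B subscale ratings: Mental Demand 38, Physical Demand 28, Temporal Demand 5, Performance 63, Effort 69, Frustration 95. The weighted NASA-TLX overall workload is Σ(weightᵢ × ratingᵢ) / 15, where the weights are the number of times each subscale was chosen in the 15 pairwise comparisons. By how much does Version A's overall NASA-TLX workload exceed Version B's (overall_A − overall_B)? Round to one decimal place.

Version A weighted sum = 4·16 + 0·46 + 4·23 + 2·68 + 4·92 + 1·78 = 64 + 0 + 92 + 136 + 368 + 78 = 738; overall_A = 738/15 = 49.2000.
Version B weighted sum = 4·38 + 0·28 + 4·5 + 2·63 + 4·69 + 1·95 = 152 + 0 + 20 + 126 + 276 + 95 = 669; overall_B = 669/15 = 44.6000.
Difference = 49.2000 − 44.6000 = 4.6000 ≈ 4.6.

4.6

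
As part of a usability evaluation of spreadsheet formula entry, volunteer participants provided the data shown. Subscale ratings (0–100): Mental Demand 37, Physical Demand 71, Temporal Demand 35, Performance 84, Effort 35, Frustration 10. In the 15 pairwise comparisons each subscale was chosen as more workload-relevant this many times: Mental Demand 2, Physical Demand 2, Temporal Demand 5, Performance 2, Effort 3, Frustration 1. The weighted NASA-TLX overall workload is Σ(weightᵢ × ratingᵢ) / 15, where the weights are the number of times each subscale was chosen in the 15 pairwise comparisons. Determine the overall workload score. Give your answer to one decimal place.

44.9

The tallies are the weights (they sum to 15).
Weighted sum = 2·37 + 2·71 + 5·35 + 2·84 + 3·35 + 1·10
            = 74 + 142 + 175 + 168 + 105 + 10 = 674.
Overall workload = 674 / 15 = 44.9333 ≈ 44.9.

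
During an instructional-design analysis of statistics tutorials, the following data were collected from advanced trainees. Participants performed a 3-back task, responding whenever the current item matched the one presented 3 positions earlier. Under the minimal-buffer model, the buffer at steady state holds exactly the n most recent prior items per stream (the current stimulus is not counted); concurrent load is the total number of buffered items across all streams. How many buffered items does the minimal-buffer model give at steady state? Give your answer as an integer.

The buffer holds the 3 most recent prior items.
Steady-state concurrent load = 3 items.

3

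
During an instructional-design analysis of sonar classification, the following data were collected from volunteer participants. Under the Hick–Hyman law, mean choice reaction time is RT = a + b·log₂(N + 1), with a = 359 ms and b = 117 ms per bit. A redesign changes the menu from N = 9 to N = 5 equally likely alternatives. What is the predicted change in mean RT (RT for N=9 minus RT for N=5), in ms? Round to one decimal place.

RT(9) = 359 + 117·log₂(10) = 359 + 117·3.3219 = 747.6623 ms.
RT(5) = 359 + 117·log₂(6) = 359 + 117·2.5850 = 661.4450 ms.
Difference = 747.6623 − 661.4450 = 86.2173 ≈ 86.2 ms.

86.2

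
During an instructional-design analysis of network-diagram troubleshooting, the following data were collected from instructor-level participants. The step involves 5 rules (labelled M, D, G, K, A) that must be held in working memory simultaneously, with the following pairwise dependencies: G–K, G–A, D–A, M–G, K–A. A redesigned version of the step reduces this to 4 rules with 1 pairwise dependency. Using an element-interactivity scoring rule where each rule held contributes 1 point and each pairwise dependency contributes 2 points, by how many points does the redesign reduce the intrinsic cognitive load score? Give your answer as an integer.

9

Original: 5 × 1 + 5 × 2 = 5 + 10 = 15.
Redesigned: 4 × 1 + 1 × 2 = 4 + 2 = 6.
Reduction = 15 − 6 = 9.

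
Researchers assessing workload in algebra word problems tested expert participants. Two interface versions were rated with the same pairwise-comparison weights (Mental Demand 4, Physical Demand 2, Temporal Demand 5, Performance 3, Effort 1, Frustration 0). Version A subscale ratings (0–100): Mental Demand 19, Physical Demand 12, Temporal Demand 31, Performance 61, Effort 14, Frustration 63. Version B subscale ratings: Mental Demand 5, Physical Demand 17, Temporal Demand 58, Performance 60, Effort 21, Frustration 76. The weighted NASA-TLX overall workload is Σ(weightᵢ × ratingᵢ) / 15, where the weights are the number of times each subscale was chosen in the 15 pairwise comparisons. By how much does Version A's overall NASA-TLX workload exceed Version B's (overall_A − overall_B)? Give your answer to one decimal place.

Version A weighted sum = 4·19 + 2·12 + 5·31 + 3·61 + 1·14 + 0·63 = 76 + 24 + 155 + 183 + 14 + 0 = 452; overall_A = 452/15 = 30.1333.
Version B weighted sum = 4·5 + 2·17 + 5·58 + 3·60 + 1·21 + 0·76 = 20 + 34 + 290 + 180 + 21 + 0 = 545; overall_B = 545/15 = 36.3333.
Difference = 30.1333 − 36.3333 = -6.2000 ≈ -6.2.

-6.2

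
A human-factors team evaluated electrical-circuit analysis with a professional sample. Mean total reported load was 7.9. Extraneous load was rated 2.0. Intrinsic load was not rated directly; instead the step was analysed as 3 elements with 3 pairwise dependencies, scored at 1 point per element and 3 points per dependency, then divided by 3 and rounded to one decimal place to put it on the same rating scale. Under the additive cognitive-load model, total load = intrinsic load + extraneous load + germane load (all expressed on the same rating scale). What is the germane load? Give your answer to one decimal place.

1.9

Intrinsic (element-interactivity): (3 × 1 + 3 × 3) / 3 = 12 / 3 = 4.0000 → 4.0.
germane load = total − intrinsic − extraneous
             = 7.9 − 4.0 − 2.0 = 1.9.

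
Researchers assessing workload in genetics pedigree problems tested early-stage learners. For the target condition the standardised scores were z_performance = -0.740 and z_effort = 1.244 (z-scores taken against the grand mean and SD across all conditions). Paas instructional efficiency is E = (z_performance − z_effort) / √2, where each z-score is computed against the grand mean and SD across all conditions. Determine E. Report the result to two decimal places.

z_P − z_E = -0.740 − 1.244 = -1.9840.
E = -1.9840 / √2 = -1.9840 / 1.41421 = -1.4029 ≈ -1.40.

-1.40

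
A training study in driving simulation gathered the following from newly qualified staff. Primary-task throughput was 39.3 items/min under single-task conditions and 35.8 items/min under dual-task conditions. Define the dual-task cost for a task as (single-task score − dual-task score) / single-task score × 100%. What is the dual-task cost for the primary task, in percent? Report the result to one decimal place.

Cost = (39.3 − 35.8) / 39.3 × 100%
     = 3.5000 / 39.3 × 100% = 8.9059%.
≈ 8.9%.

8.9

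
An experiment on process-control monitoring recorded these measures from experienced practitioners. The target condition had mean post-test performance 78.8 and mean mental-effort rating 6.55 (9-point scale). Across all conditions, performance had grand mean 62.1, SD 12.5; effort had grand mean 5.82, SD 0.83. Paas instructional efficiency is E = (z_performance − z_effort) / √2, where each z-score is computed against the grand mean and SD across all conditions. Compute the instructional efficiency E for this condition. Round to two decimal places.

0.32

z_performance = (78.8 − 62.1) / 12.5 = 16.7000 / 12.5 = 1.3360.
z_effort = (6.55 − 5.82) / 0.83 = 0.7300 / 0.83 = 0.8795.
z_P − z_E = 1.3360 − 0.8795 = 0.4565.
E = 0.4565 / √2 = 0.4565 / 1.41421 = 0.3228 ≈ 0.32.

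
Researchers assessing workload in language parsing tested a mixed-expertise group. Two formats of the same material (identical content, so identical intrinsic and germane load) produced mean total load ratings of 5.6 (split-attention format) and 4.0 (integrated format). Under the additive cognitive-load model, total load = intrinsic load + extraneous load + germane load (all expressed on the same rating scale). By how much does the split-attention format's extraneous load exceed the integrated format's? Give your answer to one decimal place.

1.6

Intrinsic and germane load are equal across formats, so the difference in total load equals the difference in extraneous load.
Extraneous-load difference = 5.6 − 4.0 = 1.6.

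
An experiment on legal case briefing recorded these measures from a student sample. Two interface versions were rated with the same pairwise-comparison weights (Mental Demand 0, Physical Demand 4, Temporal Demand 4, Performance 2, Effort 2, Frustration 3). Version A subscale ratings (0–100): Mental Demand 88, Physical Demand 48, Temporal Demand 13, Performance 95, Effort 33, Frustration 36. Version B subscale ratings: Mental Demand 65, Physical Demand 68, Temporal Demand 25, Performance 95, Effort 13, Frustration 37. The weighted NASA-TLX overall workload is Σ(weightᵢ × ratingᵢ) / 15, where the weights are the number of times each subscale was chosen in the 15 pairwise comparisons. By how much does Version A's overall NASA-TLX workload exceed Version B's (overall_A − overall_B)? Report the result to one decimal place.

-6.1

Version A weighted sum = 0·88 + 4·48 + 4·13 + 2·95 + 2·33 + 3·36 = 0 + 192 + 52 + 190 + 66 + 108 = 608; overall_A = 608/15 = 40.5333.
Version B weighted sum = 0·65 + 4·68 + 4·25 + 2·95 + 2·13 + 3·37 = 0 + 272 + 100 + 190 + 26 + 111 = 699; overall_B = 699/15 = 46.6000.
Difference = 40.5333 − 46.6000 = -6.0667 ≈ -6.1.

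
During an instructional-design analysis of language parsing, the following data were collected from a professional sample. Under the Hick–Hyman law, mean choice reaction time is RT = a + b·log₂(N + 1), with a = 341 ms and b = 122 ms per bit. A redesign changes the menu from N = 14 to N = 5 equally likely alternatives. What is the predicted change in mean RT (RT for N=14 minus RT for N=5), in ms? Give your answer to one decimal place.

161.3

RT(14) = 341 + 122·log₂(15) = 341 + 122·3.9069 = 817.6418 ms.
RT(5) = 341 + 122·log₂(6) = 341 + 122·2.5850 = 656.3700 ms.
Difference = 817.6418 − 656.3700 = 161.2718 ≈ 161.3 ms.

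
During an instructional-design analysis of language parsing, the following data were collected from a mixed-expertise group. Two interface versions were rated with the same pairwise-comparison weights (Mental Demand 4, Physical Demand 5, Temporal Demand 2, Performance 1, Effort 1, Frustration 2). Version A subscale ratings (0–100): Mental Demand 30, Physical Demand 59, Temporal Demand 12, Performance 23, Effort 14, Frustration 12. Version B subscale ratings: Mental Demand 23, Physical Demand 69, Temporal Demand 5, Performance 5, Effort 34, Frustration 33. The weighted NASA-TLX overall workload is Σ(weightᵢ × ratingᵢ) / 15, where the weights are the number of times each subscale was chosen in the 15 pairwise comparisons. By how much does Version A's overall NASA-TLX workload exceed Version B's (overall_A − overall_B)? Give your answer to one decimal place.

Version A weighted sum = 4·30 + 5·59 + 2·12 + 1·23 + 1·14 + 2·12 = 120 + 295 + 24 + 23 + 14 + 24 = 500; overall_A = 500/15 = 33.3333.
Version B weighted sum = 4·23 + 5·69 + 2·5 + 1·5 + 1·34 + 2·33 = 92 + 345 + 10 + 5 + 34 + 66 = 552; overall_B = 552/15 = 36.8000.
Difference = 33.3333 − 36.8000 = -3.4667 ≈ -3.5.

-3.5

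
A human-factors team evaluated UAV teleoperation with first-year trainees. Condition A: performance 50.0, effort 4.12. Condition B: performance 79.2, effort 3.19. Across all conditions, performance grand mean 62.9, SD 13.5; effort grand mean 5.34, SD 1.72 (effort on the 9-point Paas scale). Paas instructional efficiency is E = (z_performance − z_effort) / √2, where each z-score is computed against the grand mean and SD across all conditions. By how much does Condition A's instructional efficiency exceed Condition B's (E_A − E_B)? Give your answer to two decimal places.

Condition A: z_P = (50.0 − 62.9)/13.5 = -0.9556; z_E = (4.12 − 5.34)/1.72 = -0.7093; E_A = (-0.9556 − (-0.7093))/√2 = -0.1742.
Condition B: z_P = (79.2 − 62.9)/13.5 = 1.2074; z_E = (3.19 − 5.34)/1.72 = -1.2500; E_B = (1.2074 − (-1.2500))/√2 = 1.7376.
E_A − E_B = -0.1742 − 1.7376 = -1.9118 ≈ -1.91.

-1.91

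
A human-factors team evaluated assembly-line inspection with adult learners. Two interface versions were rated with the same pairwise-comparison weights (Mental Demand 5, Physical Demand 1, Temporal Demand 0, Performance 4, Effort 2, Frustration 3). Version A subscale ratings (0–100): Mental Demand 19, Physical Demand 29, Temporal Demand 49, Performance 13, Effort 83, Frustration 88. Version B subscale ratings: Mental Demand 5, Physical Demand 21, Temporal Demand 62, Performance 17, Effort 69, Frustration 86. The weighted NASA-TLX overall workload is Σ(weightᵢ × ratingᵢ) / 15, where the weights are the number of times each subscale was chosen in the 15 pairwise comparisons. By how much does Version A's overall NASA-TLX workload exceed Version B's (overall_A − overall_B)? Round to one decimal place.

6.4

Version A weighted sum = 5·19 + 1·29 + 0·49 + 4·13 + 2·83 + 3·88 = 95 + 29 + 0 + 52 + 166 + 264 = 606; overall_A = 606/15 = 40.4000.
Version B weighted sum = 5·5 + 1·21 + 0·62 + 4·17 + 2·69 + 3·86 = 25 + 21 + 0 + 68 + 138 + 258 = 510; overall_B = 510/15 = 34.0000.
Difference = 40.4000 − 34.0000 = 6.4000 ≈ 6.4.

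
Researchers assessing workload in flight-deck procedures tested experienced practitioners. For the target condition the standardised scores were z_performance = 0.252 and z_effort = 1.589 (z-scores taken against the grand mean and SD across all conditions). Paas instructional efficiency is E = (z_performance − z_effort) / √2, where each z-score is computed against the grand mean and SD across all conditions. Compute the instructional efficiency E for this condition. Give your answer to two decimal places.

-0.95

z_P − z_E = 0.252 − 1.589 = -1.3370.
E = -1.3370 / √2 = -1.3370 / 1.41421 = -0.9454 ≈ -0.95.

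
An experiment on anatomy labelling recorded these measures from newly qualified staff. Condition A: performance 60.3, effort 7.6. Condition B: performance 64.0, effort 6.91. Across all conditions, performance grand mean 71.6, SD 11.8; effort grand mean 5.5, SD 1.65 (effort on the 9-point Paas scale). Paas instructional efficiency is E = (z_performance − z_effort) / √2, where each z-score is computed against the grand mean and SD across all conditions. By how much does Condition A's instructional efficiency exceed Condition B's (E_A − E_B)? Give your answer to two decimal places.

Condition A: z_P = (60.3 − 71.6)/11.8 = -0.9576; z_E = (7.6 − 5.5)/1.65 = 1.2727; E_A = (-0.9576 − 1.2727)/√2 = -1.5771.
Condition B: z_P = (64.0 − 71.6)/11.8 = -0.6441; z_E = (6.91 − 5.5)/1.65 = 0.8545; E_B = (-0.6441 − 0.8545)/√2 = -1.0597.
E_A − E_B = -1.5771 − (-1.0597) = -0.5174 ≈ -0.52.

-0.52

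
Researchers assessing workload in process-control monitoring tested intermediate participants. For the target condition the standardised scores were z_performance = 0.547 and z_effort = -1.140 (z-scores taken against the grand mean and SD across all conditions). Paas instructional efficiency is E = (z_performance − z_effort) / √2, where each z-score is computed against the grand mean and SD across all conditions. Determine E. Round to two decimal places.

1.19

z_P − z_E = 0.547 − (-1.140) = 1.6870.
E = 1.6870 / √2 = 1.6870 / 1.41421 = 1.1929 ≈ 1.19.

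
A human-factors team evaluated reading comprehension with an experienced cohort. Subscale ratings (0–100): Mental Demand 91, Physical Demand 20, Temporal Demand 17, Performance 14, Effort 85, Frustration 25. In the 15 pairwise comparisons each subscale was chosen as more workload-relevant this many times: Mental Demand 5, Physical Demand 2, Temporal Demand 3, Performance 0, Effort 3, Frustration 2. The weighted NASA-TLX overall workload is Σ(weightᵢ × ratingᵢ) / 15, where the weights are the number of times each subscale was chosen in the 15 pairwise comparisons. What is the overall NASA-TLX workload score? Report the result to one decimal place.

The tallies are the weights (they sum to 15).
Weighted sum = 5·91 + 2·20 + 3·17 + 0·14 + 3·85 + 2·25
            = 455 + 40 + 51 + 0 + 255 + 50 = 851.
Overall workload = 851 / 15 = 56.7333 ≈ 56.7.

56.7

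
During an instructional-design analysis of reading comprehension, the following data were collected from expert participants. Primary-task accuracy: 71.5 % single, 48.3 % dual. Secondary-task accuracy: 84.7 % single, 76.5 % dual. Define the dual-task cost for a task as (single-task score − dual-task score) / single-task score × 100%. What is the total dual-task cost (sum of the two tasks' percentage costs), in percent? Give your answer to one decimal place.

Primary cost = (71.5 − 48.3) / 71.5 × 100% = 32.4476%.
Secondary cost = (84.7 − 76.5) / 84.7 × 100% = 9.6812%.
Total = 32.4476% + 9.6812% = 42.1288% ≈ 42.1%.

42.1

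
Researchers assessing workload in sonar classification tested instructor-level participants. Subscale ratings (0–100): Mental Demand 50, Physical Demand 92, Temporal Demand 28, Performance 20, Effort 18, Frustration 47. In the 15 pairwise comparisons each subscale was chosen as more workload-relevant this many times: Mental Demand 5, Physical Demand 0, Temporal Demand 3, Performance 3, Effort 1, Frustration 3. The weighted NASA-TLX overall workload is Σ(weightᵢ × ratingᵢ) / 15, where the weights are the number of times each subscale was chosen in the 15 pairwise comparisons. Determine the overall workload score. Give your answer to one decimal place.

36.9

The tallies are the weights (they sum to 15).
Weighted sum = 5·50 + 0·92 + 3·28 + 3·20 + 1·18 + 3·47
            = 250 + 0 + 84 + 60 + 18 + 141 = 553.
Overall workload = 553 / 15 = 36.8667 ≈ 36.9.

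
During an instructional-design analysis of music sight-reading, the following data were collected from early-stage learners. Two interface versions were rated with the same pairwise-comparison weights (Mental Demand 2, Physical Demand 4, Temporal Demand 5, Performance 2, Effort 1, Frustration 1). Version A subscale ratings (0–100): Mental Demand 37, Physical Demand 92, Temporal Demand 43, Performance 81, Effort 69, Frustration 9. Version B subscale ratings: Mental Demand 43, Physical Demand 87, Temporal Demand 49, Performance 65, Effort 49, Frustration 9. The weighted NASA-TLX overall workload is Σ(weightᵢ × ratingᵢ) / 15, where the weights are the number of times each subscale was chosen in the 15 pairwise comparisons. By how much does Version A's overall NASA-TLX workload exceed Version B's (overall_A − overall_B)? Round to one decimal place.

Version A weighted sum = 2·37 + 4·92 + 5·43 + 2·81 + 1·69 + 1·9 = 74 + 368 + 215 + 162 + 69 + 9 = 897; overall_A = 897/15 = 59.8000.
Version B weighted sum = 2·43 + 4·87 + 5·49 + 2·65 + 1·49 + 1·9 = 86 + 348 + 245 + 130 + 49 + 9 = 867; overall_B = 867/15 = 57.8000.
Difference = 59.8000 − 57.8000 = 2.0000 ≈ 2.0.

2.0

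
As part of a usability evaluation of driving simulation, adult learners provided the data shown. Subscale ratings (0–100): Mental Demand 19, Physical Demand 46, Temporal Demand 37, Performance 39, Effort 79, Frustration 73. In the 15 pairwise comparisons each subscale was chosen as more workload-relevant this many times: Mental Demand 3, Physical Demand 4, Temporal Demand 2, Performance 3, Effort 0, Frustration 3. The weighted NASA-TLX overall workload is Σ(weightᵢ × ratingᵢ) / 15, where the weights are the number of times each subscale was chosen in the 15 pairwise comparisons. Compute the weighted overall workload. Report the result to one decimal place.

43.4

The tallies are the weights (they sum to 15).
Weighted sum = 3·19 + 4·46 + 2·37 + 3·39 + 0·79 + 3·73
            = 57 + 184 + 74 + 117 + 0 + 219 = 651.
Overall workload = 651 / 15 = 43.4000 ≈ 43.4.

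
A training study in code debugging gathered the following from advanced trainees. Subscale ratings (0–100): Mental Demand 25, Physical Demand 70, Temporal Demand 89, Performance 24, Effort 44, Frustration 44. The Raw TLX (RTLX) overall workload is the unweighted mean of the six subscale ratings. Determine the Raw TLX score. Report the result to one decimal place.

49.3

Sum of ratings = 25 + 70 + 89 + 24 + 44 + 44 = 296.
RTLX = 296 / 6 = 49.3333 ≈ 49.3.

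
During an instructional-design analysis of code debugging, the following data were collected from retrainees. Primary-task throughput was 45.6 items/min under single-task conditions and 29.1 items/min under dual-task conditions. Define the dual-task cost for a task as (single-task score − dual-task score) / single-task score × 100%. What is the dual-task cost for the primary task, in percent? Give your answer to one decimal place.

Cost = (45.6 − 29.1) / 45.6 × 100%
     = 16.5000 / 45.6 × 100% = 36.1842%.
≈ 36.2%.

36.2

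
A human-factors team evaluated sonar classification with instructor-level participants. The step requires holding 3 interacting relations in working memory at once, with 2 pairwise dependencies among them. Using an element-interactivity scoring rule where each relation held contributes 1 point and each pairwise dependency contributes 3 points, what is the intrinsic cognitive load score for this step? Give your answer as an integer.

Element contribution: 3 × 1 = 3.
Interaction contribution: 2 × 3 = 6.
Intrinsic load = 3 + 6 = 9.

9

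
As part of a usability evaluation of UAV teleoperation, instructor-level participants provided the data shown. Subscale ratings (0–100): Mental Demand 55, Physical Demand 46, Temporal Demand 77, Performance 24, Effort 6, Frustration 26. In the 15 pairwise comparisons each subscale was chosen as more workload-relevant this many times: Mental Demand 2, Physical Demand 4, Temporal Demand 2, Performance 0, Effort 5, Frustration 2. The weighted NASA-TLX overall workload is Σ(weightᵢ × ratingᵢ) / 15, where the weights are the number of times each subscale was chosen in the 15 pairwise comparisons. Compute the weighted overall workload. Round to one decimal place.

The tallies are the weights (they sum to 15).
Weighted sum = 2·55 + 4·46 + 2·77 + 0·24 + 5·6 + 2·26
            = 110 + 184 + 154 + 0 + 30 + 52 = 530.
Overall workload = 530 / 15 = 35.3333 ≈ 35.3.

35.3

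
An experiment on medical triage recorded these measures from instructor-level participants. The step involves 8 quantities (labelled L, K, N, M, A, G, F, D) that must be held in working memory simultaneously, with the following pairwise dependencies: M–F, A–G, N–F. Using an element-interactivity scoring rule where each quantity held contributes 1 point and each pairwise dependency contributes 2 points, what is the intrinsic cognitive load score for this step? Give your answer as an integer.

Count of quantities held simultaneously: 8.
Count of pairwise dependencies listed: 3.
Element contribution: 8 × 1 = 8.
Interaction contribution: 3 × 2 = 6.
Intrinsic load = 8 + 6 = 14.

14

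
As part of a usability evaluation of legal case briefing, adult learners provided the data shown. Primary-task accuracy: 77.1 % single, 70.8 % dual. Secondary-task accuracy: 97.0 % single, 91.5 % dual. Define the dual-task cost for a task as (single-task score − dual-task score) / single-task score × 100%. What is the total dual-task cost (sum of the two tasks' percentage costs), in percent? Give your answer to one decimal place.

Primary cost = (77.1 − 70.8) / 77.1 × 100% = 8.1712%.
Secondary cost = (97.0 − 91.5) / 97.0 × 100% = 5.6701%.
Total = 8.1712% + 5.6701% = 13.8413% ≈ 13.8%.

13.8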